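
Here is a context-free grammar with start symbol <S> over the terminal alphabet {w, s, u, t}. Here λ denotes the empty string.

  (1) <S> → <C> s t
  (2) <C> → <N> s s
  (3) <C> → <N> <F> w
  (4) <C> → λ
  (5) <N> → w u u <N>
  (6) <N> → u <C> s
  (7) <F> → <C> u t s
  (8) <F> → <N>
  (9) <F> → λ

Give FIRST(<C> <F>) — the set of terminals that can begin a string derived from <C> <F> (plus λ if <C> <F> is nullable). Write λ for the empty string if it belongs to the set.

FIRST(<N>) = {u, w}
FIRST(<C>) = {λ, u, w}  (via <N> s s, <N> <F> w)
FIRST(<S>) = {s, u, w}  (via <C> s t)
FIRST(<F>) = {λ, u, w}  (via <C> u t s, <N>)
FIRST(<C> <F>): take FIRST of each symbol in turn, carrying on past any symbol whose FIRST contains λ; result {λ, u, w}.

{λ, u, w}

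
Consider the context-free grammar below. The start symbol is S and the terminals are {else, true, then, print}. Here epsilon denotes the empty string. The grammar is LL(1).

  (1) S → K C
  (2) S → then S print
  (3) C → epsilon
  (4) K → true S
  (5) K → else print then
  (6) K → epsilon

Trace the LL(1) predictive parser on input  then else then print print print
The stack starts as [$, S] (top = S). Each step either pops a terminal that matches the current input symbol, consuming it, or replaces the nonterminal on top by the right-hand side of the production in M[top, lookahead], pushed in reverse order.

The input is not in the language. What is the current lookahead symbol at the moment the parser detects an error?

step 1: stack=$ S  input=then else then print print print $  — expand S → then S print
step 2: stack=$ print S then  input=then else then print print print $  — match then
step 3: stack=$ print S  input=else then print print print $  — expand S → K C
step 4: stack=$ print C K  input=else then print print print $  — expand K → else print then
step 5: stack=$ print C then print else  input=else then print print print $  — match else
step 6: stack=$ print C then print  input=then print print print $  — error: top is terminal print but lookahead is then

then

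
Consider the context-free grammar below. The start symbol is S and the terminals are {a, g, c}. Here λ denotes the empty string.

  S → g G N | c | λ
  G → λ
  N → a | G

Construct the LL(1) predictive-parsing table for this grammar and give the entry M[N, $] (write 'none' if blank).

N → G

FIRST(S): from S→g G N we get {g}; from S→c we get {c}; from S→λ we get {λ}. So FIRST(S) = {λ, c, g}.
FIRST(G): from G→λ we get {λ}. So FIRST(G) = {λ}.
FIRST(N): from N→a we get {a}; from N→G we get {λ}. So FIRST(N) = {λ, a}.
FOLLOW(S) includes $ since S is the start symbol.
FOLLOW(S): S appears on no right-hand side. Thus FOLLOW(S) = {$}.
FOLLOW(N): in S→g G N, the suffix after N is empty, so FOLLOW(N) ⊇ FOLLOW(S) = {$}. Thus FOLLOW(N) = {$}.
For N → a: FIRST(a) = {a}, so it goes in M[N, t] for t ∈ {a}.
For N → G: FIRST(G) = {λ}, so it goes in M[N, t] for t ∈ {}; since λ ∈ FIRST, also for every t ∈ FOLLOW(N) = {$}.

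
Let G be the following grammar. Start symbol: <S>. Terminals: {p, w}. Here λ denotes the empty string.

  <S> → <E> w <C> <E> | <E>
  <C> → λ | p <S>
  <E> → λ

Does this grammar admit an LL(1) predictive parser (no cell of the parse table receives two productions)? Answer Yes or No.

Yes

FIRST(<S>) = {λ, w}
FIRST(<C>) = {λ, p}
FIRST(<E>) = {λ}
FOLLOW(<S>) = {$}
FOLLOW(<C>) = {$}
FOLLOW(<E>) = {$, w}
Each cell of M receives at most one production.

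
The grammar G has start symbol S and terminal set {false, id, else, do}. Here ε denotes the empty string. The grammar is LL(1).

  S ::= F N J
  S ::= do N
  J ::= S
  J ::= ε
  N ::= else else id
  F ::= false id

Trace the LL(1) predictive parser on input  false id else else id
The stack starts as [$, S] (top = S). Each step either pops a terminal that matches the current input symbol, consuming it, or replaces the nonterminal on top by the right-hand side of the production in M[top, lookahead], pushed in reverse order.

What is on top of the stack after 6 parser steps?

     Stack             Input                    Action
  1  $ S               false id else else id $  expand S ::= F N J
  2  $ J N F           false id else else id $  expand F ::= false id
  3  $ J N id false    false id else else id $  match false
  4  $ J N id          id else else id $        match id
  5  $ J N             else else id $           expand N ::= else else id
  6  $ J id else else  else else id $           match else
Stack after step 6: $ J id else (top = else).

else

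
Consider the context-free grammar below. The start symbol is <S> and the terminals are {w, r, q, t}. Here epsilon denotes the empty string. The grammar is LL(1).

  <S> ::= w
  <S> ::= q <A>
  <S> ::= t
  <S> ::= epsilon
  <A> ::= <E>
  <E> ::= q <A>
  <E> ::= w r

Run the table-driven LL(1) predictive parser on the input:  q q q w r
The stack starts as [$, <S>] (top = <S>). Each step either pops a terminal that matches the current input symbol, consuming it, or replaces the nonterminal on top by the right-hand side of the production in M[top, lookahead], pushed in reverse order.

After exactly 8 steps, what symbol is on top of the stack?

<A>

     Stack    Input        Action
  1  $ <S>    q q q w r $  expand <S> ::= q <A>
  2  $ <A> q  q q q w r $  match q
  3  $ <A>    q q w r $    expand <A> ::= <E>
  4  $ <E>    q q w r $    expand <E> ::= q <A>
  5  $ <A> q  q q w r $    match q
  6  $ <A>    q w r $      expand <A> ::= <E>
  7  $ <E>    q w r $      expand <E> ::= q <A>
  8  $ <A> q  q w r $      match q
Stack after step 8: $ <A> (top = <A>).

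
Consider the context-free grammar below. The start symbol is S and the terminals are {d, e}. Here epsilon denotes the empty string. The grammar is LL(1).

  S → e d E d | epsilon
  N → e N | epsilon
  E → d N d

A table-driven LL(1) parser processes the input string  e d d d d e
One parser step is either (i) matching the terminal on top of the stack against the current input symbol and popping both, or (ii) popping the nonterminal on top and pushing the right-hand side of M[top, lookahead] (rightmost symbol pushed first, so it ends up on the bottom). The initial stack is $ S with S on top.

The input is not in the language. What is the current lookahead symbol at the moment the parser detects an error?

e

step 1: stack=$ S  input=e d d d d e $  — expand S → e d E d
step 2: stack=$ d E d e  input=e d d d d e $  — match e
step 3: stack=$ d E d  input=d d d d e $  — match d
step 4: stack=$ d E  input=d d d e $  — expand E → d N d
step 5: stack=$ d d N d  input=d d d e $  — match d
step 6: stack=$ d d N  input=d d e $  — expand N → epsilon
step 7: stack=$ d d  input=d d e $  — match d
step 8: stack=$ d  input=d e $  — match d
step 9: stack=$  input=e $  — error: stack empty but input remains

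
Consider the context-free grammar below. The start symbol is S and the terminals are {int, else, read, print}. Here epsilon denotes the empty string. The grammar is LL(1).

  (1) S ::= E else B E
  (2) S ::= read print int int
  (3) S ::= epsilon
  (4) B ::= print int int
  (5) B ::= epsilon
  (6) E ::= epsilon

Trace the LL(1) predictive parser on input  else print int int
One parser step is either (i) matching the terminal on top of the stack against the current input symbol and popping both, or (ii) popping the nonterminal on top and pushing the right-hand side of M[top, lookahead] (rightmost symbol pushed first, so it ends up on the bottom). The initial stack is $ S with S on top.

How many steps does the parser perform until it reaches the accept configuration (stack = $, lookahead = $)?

8

     Stack              Input                 Action
  1  $ S                else print int int $  expand S ::= E else B E
  2  $ E B else E       else print int int $  expand E ::= epsilon
  3  $ E B else         else print int int $  match else
  4  $ E B              print int int $       expand B ::= print int int
  5  $ E int int print  print int int $       match print
  6  $ E int int        int int $             match int
  7  $ E int            int $                 match int
  8  $ E                $                     expand E ::= epsilon
Accept reached after 8 steps.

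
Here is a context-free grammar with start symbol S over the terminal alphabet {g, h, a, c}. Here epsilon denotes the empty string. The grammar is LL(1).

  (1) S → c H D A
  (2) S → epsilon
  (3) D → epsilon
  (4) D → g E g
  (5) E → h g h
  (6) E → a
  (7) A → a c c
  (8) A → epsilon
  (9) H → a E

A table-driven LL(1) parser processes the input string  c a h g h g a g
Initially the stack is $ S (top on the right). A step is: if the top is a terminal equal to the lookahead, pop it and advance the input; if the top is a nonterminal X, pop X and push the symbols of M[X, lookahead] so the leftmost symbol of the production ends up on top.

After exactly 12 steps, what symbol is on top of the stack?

step 1: stack=$ S  input=c a h g h g a g $  — expand S → c H D A
step 2: stack=$ A D H c  input=c a h g h g a g $  — match c
step 3: stack=$ A D H  input=a h g h g a g $  — expand H → a E
step 4: stack=$ A D E a  input=a h g h g a g $  — match a
step 5: stack=$ A D E  input=h g h g a g $  — expand E → h g h
step 6: stack=$ A D h g h  input=h g h g a g $  — match h
step 7: stack=$ A D h g  input=g h g a g $  — match g
step 8: stack=$ A D h  input=h g a g $  — match h
step 9: stack=$ A D  input=g a g $  — expand D → g E g
step 10: stack=$ A g E g  input=g a g $  — match g
step 11: stack=$ A g E  input=a g $  — expand E → a
step 12: stack=$ A g a  input=a g $  — match a
Stack after step 12: $ A g (top = g).

g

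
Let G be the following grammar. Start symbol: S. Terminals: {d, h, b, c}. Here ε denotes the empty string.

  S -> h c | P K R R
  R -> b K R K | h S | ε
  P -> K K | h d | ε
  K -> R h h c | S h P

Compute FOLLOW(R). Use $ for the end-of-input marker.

FIRST(R): from R->b K R K we get {b}; from R->h S we get {h}; from R->ε we get {ε}. So FIRST(R) = {ε, b, h}.
FIRST(S): from S->h c we get {h}; from S->P K R R we get {b, h}. So FIRST(S) = {b, h}.
FIRST(K): from K->R h h c we get {b, h}; from K->S h P we get {b, h}. So FIRST(K) = {b, h}.
FIRST(P): from P->K K we get {b, h}; from P->h d we get {h}; from P->ε we get {ε}. So FIRST(P) = {ε, b, h}.
FOLLOW(S) includes $ since S is the start symbol.
FOLLOW(S): in R->h S, the suffix after S is empty, so FOLLOW(S) ⊇ FOLLOW(R) = {$, b, h}; in K->S h P, S is followed by h P with FIRST {h}. Thus FOLLOW(S) = {$, b, h}.
FOLLOW(R): in S->P K R R (occurrence 1), R is followed by R with FIRST {ε, b, h}; in S->P K R R (occurrence 1), the suffix after R is nullable, so FOLLOW(R) ⊇ FOLLOW(S) = {$, b, h}; in S->P K R R (occurrence 2), the suffix after R is empty, so FOLLOW(R) ⊇ FOLLOW(S) = {$, b, h}; in R->b K R K, R is followed by K with FIRST {b, h}; in K->R h h c, R is followed by h h c with FIRST {h}. Thus FOLLOW(R) = {$, b, h}.
FOLLOW(P): in S->P K R R, P is followed by K R R with FIRST {b, h}; in K->S h P, the suffix after P is empty, so FOLLOW(P) ⊇ FOLLOW(K) = {$, b, h}. Thus FOLLOW(P) = {$, b, h}.
FOLLOW(K): in S->P K R R, K is followed by R R with FIRST {ε, b, h}; in S->P K R R, the suffix after K is nullable, so FOLLOW(K) ⊇ FOLLOW(S) = {$, b, h}; in R->b K R K (occurrence 1), K is followed by R K with FIRST {b, h}; in R->b K R K (occurrence 2), the suffix after K is empty, so FOLLOW(K) ⊇ FOLLOW(R) = {$, b, h}; in P->K K (occurrence 1), K is followed by K with FIRST {b, h}; in P->K K (occurrence 2), the suffix after K is empty, so FOLLOW(K) ⊇ FOLLOW(P) = {$, b, h}. Thus FOLLOW(K) = {$, b, h}.

{$, b, h}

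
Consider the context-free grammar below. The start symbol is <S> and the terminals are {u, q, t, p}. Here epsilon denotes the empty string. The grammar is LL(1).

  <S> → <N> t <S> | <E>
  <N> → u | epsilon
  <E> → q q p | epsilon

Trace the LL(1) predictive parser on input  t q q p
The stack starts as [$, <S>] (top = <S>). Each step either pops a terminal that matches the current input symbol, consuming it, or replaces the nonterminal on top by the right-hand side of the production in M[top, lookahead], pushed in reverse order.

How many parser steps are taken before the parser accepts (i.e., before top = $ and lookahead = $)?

8

step 1: stack=$ <S>  input=t q q p $  — expand <S> → <N> t <S>
step 2: stack=$ <S> t <N>  input=t q q p $  — expand <N> → epsilon
step 3: stack=$ <S> t  input=t q q p $  — match t
step 4: stack=$ <S>  input=q q p $  — expand <S> → <E>
step 5: stack=$ <E>  input=q q p $  — expand <E> → q q p
step 6: stack=$ p q q  input=q q p $  — match q
step 7: stack=$ p q  input=q p $  — match q
step 8: stack=$ p  input=p $  — match p
Accept reached after 8 steps.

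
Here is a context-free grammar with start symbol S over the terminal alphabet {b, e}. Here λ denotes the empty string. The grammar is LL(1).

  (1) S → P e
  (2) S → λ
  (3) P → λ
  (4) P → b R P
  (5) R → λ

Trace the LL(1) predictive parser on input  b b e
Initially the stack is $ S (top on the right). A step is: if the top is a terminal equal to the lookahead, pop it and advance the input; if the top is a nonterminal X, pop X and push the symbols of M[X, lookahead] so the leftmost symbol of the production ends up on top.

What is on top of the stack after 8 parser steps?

e

     Stack      Input    Action
  1  $ S        b b e $  expand S → P e
  2  $ e P      b b e $  expand P → b R P
  3  $ e P R b  b b e $  match b
  4  $ e P R    b e $    expand R → λ
  5  $ e P      b e $    expand P → b R P
  6  $ e P R b  b e $    match b
  7  $ e P R    e $      expand R → λ
  8  $ e P      e $      expand P → λ
Stack after step 8: $ e (top = e).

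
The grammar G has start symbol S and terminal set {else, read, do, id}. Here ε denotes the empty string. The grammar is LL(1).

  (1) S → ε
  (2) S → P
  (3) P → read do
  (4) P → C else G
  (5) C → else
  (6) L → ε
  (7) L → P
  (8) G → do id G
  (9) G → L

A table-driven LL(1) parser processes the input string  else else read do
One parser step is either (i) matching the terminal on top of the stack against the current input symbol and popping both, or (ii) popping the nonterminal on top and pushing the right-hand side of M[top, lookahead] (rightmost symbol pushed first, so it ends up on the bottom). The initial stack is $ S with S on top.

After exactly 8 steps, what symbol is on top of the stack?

step 1: stack=$ S  input=else else read do $  — expand S → P
step 2: stack=$ P  input=else else read do $  — expand P → C else G
step 3: stack=$ G else C  input=else else read do $  — expand C → else
step 4: stack=$ G else else  input=else else read do $  — match else
step 5: stack=$ G else  input=else read do $  — match else
step 6: stack=$ G  input=read do $  — expand G → L
step 7: stack=$ L  input=read do $  — expand L → P
step 8: stack=$ P  input=read do $  — expand P → read do
Stack after step 8: $ do read (top = read).

read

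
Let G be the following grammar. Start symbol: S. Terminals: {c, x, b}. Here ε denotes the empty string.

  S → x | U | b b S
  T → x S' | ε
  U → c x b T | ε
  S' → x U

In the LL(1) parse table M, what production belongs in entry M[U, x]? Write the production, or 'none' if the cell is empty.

none

FIRST(T) = {ε, x}
FIRST(U) = {ε, c}
FIRST(S') = {x}
FIRST(S) = {ε, b, c, x}  (via U)
FOLLOW(S) includes $ since S is the start symbol.
FOLLOW(S): in S→b b S, the suffix after S is empty (adds nothing new). Thus FOLLOW(S) = {$}.
FOLLOW(S'): in T→x S', the suffix after S' is empty, so FOLLOW(S') ⊇ FOLLOW(T) = {$}. Thus FOLLOW(S') = {$}.
FOLLOW(U): in S→U, the suffix after U is empty, so FOLLOW(U) ⊇ FOLLOW(S) = {$}; in S'→x U, the suffix after U is empty, so FOLLOW(U) ⊇ FOLLOW(S') = {$}. Thus FOLLOW(U) = {$}.
For U → c x b T: FIRST(c x b T) = {c}, so it goes in M[U, t] for t ∈ {c}.
For U → ε: FIRST(ε) = {ε}, so it goes in M[U, t] for t ∈ {}; since ε ∈ FIRST, also for every t ∈ FOLLOW(U) = {$}.
None of these place a production in M[U, x].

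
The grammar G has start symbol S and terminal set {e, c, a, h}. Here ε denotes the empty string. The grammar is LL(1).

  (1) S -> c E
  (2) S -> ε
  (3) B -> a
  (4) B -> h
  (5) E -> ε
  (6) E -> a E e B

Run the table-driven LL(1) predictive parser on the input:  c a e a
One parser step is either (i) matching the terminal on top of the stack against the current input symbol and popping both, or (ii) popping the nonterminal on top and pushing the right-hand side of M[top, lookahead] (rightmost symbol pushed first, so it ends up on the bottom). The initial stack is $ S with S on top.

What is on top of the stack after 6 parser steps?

B

     Stack      Input      Action
  1  $ S        c a e a $  expand S -> c E
  2  $ E c      c a e a $  match c
  3  $ E        a e a $    expand E -> a E e B
  4  $ B e E a  a e a $    match a
  5  $ B e E    e a $      expand E -> ε
  6  $ B e      e a $      match e
Stack after step 6: $ B (top = B).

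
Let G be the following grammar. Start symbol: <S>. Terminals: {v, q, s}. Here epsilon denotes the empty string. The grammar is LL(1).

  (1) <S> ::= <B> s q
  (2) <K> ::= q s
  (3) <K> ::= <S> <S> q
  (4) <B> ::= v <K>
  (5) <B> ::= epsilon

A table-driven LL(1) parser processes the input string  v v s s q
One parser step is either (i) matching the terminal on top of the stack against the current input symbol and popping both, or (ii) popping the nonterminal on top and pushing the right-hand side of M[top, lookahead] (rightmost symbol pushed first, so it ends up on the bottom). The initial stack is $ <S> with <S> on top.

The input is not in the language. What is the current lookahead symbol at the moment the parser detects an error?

      Stack                          Input        Action
   1  $ <S>                          v v s s q $  expand <S> ::= <B> s q
   2  $ q s <B>                      v v s s q $  expand <B> ::= v <K>
   3  $ q s <K> v                    v v s s q $  match v
   4  $ q s <K>                      v s s q $    expand <K> ::= <S> <S> q
   5  $ q s q <S> <S>                v s s q $    expand <S> ::= <B> s q
   6  $ q s q <S> q s <B>            v s s q $    expand <B> ::= v <K>
   7  $ q s q <S> q s <K> v          v s s q $    match v
   8  $ q s q <S> q s <K>            s s q $      expand <K> ::= <S> <S> q
   9  $ q s q <S> q s q <S> <S>      s s q $      expand <S> ::= <B> s q
  10  $ q s q <S> q s q <S> q s <B>  s s q $      expand <B> ::= epsilon
  11  $ q s q <S> q s q <S> q s      s s q $      match s
  12  $ q s q <S> q s q <S> q        s q $        error: top is terminal q but lookahead is s

s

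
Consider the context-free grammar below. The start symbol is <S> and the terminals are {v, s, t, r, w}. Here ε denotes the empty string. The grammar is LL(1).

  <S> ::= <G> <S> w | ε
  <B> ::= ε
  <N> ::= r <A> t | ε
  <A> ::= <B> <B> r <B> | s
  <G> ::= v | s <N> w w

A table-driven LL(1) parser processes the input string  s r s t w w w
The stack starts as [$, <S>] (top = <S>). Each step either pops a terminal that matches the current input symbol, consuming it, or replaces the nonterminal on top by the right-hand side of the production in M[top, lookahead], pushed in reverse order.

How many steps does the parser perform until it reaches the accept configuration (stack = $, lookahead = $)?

      Stack                Input            Action
   1  $ <S>                s r s t w w w $  expand <S> ::= <G> <S> w
   2  $ w <S> <G>          s r s t w w w $  expand <G> ::= s <N> w w
   3  $ w <S> w w <N> s    s r s t w w w $  match s
   4  $ w <S> w w <N>      r s t w w w $    expand <N> ::= r <A> t
   5  $ w <S> w w t <A> r  r s t w w w $    match r
   6  $ w <S> w w t <A>    s t w w w $      expand <A> ::= s
   7  $ w <S> w w t s      s t w w w $      match s
   8  $ w <S> w w t        t w w w $        match t
   9  $ w <S> w w          w w w $          match w
  10  $ w <S> w            w w $            match w
  11  $ w <S>              w $              expand <S> ::= ε
  12  $ w                  w $              match w
Accept reached after 12 steps.

12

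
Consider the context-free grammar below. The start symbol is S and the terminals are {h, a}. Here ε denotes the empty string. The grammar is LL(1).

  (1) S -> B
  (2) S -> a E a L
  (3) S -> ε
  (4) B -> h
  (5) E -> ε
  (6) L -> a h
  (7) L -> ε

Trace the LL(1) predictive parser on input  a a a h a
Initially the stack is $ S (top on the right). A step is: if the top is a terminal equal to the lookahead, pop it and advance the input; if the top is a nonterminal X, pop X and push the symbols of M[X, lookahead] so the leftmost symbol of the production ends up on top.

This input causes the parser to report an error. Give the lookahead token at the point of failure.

a

     Stack      Input        Action
  1  $ S        a a a h a $  expand S -> a E a L
  2  $ L a E a  a a a h a $  match a
  3  $ L a E    a a h a $    expand E -> ε
  4  $ L a      a a h a $    match a
  5  $ L        a h a $      expand L -> a h
  6  $ h a      a h a $      match a
  7  $ h        h a $        match h
  8  $          a $          error: stack empty but input remains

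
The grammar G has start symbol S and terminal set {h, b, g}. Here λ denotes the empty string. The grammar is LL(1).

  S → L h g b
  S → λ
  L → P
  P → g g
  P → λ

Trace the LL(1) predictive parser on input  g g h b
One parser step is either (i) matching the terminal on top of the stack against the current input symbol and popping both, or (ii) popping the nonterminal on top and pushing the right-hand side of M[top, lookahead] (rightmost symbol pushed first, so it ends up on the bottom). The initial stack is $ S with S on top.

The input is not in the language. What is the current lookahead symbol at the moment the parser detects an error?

step 1: stack=$ S  input=g g h b $  — expand S → L h g b
step 2: stack=$ b g h L  input=g g h b $  — expand L → P
step 3: stack=$ b g h P  input=g g h b $  — expand P → g g
step 4: stack=$ b g h g g  input=g g h b $  — match g
step 5: stack=$ b g h g  input=g h b $  — match g
step 6: stack=$ b g h  input=h b $  — match h
step 7: stack=$ b g  input=b $  — error: top is terminal g but lookahead is b

b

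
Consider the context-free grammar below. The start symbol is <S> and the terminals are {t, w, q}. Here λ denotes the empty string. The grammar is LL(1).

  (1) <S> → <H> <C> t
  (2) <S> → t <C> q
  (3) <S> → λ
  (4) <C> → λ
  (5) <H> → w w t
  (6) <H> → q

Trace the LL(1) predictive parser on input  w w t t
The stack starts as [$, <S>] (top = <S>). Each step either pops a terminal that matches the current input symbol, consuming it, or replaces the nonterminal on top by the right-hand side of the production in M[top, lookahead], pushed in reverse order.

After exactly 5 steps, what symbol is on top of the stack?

<C>

step 1: stack=$ <S>  input=w w t t $  — expand <S> → <H> <C> t
step 2: stack=$ t <C> <H>  input=w w t t $  — expand <H> → w w t
step 3: stack=$ t <C> t w w  input=w w t t $  — match w
step 4: stack=$ t <C> t w  input=w t t $  — match w
step 5: stack=$ t <C> t  input=t t $  — match t
Stack after step 5: $ t <C> (top = <C>).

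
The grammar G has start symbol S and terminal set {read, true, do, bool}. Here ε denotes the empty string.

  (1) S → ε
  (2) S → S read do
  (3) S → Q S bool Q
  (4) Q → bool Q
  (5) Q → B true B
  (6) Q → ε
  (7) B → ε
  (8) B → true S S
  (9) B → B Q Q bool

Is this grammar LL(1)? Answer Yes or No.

FIRST(S) = {ε, bool, read, true}
FIRST(Q) = {ε, bool, true}
FIRST(B) = {ε, bool, true}
FOLLOW(S) = {$, bool, read, true}
FOLLOW(Q) = {$, bool, read, true}
FOLLOW(B) = {$, bool, read, true}
Cell M[B, bool] receives both B → ε and B → B Q Q bool — the grammar is not LL(1).

No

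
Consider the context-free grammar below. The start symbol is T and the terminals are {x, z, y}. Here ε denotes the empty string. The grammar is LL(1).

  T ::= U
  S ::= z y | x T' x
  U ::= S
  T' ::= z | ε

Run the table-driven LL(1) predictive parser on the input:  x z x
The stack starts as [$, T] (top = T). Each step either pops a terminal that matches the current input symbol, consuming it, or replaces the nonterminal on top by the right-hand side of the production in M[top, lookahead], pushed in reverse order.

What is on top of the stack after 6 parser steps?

     Stack     Input    Action
  1  $ T       x z x $  expand T ::= U
  2  $ U       x z x $  expand U ::= S
  3  $ S       x z x $  expand S ::= x T' x
  4  $ x T' x  x z x $  match x
  5  $ x T'    z x $    expand T' ::= z
  6  $ x z     z x $    match z
Stack after step 6: $ x (top = x).

x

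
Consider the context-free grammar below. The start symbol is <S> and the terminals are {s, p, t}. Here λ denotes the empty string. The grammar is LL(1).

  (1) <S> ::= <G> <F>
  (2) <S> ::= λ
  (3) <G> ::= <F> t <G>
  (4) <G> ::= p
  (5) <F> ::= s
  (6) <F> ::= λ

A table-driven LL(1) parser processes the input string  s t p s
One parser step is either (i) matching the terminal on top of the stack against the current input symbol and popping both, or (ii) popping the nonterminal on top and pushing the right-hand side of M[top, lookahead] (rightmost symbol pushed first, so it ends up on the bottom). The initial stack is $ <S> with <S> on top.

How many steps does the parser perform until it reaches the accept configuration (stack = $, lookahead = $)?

9

step 1: stack=$ <S>  input=s t p s $  — expand <S> ::= <G> <F>
step 2: stack=$ <F> <G>  input=s t p s $  — expand <G> ::= <F> t <G>
step 3: stack=$ <F> <G> t <F>  input=s t p s $  — expand <F> ::= s
step 4: stack=$ <F> <G> t s  input=s t p s $  — match s
step 5: stack=$ <F> <G> t  input=t p s $  — match t
step 6: stack=$ <F> <G>  input=p s $  — expand <G> ::= p
step 7: stack=$ <F> p  input=p s $  — match p
step 8: stack=$ <F>  input=s $  — expand <F> ::= s
step 9: stack=$ s  input=s $  — match s
Accept reached after 9 steps.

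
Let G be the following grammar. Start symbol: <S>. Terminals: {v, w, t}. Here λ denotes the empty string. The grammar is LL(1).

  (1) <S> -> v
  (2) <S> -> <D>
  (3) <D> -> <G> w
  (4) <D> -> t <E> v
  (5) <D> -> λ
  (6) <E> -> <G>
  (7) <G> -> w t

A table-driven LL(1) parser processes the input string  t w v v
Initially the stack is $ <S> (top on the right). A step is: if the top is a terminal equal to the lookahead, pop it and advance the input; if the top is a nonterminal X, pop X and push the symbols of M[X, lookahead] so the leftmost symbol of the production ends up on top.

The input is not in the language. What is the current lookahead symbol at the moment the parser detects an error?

     Stack      Input      Action
  1  $ <S>      t w v v $  expand <S> -> <D>
  2  $ <D>      t w v v $  expand <D> -> t <E> v
  3  $ v <E> t  t w v v $  match t
  4  $ v <E>    w v v $    expand <E> -> <G>
  5  $ v <G>    w v v $    expand <G> -> w t
  6  $ v t w    w v v $    match w
  7  $ v t      v v $      error: top is terminal t but lookahead is v

v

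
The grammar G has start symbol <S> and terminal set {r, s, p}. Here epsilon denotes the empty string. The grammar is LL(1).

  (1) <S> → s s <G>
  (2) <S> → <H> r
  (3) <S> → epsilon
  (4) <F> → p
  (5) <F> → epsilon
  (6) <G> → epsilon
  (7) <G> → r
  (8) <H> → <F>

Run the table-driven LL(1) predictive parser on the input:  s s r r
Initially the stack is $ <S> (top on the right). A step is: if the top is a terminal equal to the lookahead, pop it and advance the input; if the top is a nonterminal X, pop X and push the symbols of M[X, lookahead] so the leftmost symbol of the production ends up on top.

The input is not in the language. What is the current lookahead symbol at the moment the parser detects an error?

r

     Stack      Input      Action
  1  $ <S>      s s r r $  expand <S> → s s <G>
  2  $ <G> s s  s s r r $  match s
  3  $ <G> s    s r r $    match s
  4  $ <G>      r r $      expand <G> → r
  5  $ r        r r $      match r
  6  $          r $        error: stack empty but input remains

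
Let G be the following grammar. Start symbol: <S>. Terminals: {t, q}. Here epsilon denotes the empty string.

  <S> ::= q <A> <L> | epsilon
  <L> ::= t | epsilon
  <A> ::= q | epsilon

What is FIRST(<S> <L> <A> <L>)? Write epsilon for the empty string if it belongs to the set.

FIRST(<S>): from <S>::=q <A> <L> we get {q}; from <S>::=epsilon we get {epsilon}. So FIRST(<S>) = {epsilon, q}.
FIRST(<L>): from <L>::=t we get {t}; from <L>::=epsilon we get {epsilon}. So FIRST(<L>) = {epsilon, t}.
FIRST(<A>): from <A>::=q we get {q}; from <A>::=epsilon we get {epsilon}. So FIRST(<A>) = {epsilon, q}.
FIRST(<S> <L> <A> <L>): take FIRST of each symbol in turn, carrying on past any symbol whose FIRST contains epsilon; result {epsilon, q, t}.

{epsilon, q, t}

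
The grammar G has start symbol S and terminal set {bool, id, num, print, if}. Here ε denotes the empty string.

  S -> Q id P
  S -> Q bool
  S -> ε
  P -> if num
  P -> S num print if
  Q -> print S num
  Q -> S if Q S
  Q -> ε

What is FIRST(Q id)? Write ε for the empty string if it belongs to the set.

{bool, id, if, print}

FIRST(S): from S->Q id P we get {bool, id, if, print}; from S->Q bool we get {bool, id, if, print}; from S->ε we get {ε}. So FIRST(S) = {ε, bool, id, if, print}.
FIRST(P): from P->if num we get {if}; from P->S num print if we get {bool, id, if, num, print}. So FIRST(P) = {bool, id, if, num, print}.
FIRST(Q): from Q->print S num we get {print}; from Q->S if Q S we get {bool, id, if, print}; from Q->ε we get {ε}. So FIRST(Q) = {ε, bool, id, if, print}.
FIRST(Q id): take FIRST of each symbol in turn, carrying on past any symbol whose FIRST contains ε; result {bool, id, if, print}.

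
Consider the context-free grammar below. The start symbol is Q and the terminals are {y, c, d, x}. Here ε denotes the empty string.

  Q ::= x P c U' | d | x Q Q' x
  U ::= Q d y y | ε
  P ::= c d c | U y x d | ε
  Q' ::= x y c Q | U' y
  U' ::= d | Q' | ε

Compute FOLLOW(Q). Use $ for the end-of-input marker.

{$, d, x, y}

FIRST(Q) = {d, x}
FIRST(U) = {ε, d, x}  (via Q d y y)
FIRST(P) = {ε, c, d, x, y}  (via U y x d)
FIRST(Q') = {d, x, y}  (via U' y)
FIRST(U') = {ε, d, x, y}  (via Q')
FOLLOW(Q) includes $ since Q is the start symbol.
FOLLOW(U): in P::=U y x d, U is followed by y x d with FIRST {y}. Thus FOLLOW(U) = {y}.
FOLLOW(P): in Q::=x P c U', P is followed by c U' with FIRST {c}. Thus FOLLOW(P) = {c}.
FOLLOW(Q): in Q::=x Q Q' x, Q is followed by Q' x with FIRST {d, x, y}; in U::=Q d y y, Q is followed by d y y with FIRST {d}; in Q'::=x y c Q, the suffix after Q is empty, so FOLLOW(Q) ⊇ FOLLOW(Q') = {$, d, x, y}. Thus FOLLOW(Q) = {$, d, x, y}.
FOLLOW(U'): in Q::=x P c U', the suffix after U' is empty, so FOLLOW(U') ⊇ FOLLOW(Q) = {$, d, x, y}; in Q'::=U' y, U' is followed by y with FIRST {y}. Thus FOLLOW(U') = {$, d, x, y}.
FOLLOW(Q'): in Q::=x Q Q' x, Q' is followed by x with FIRST {x}; in U'::=Q', the suffix after Q' is empty, so FOLLOW(Q') ⊇ FOLLOW(U') = {$, d, x, y}. Thus FOLLOW(Q') = {$, d, x, y}.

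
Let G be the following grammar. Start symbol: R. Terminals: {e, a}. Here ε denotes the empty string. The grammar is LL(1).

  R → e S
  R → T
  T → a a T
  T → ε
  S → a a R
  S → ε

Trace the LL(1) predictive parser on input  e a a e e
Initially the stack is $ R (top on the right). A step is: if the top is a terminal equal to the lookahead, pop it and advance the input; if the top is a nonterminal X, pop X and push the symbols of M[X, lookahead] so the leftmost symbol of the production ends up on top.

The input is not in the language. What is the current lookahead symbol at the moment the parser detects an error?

e

step 1: stack=$ R  input=e a a e e $  — expand R → e S
step 2: stack=$ S e  input=e a a e e $  — match e
step 3: stack=$ S  input=a a e e $  — expand S → a a R
step 4: stack=$ R a a  input=a a e e $  — match a
step 5: stack=$ R a  input=a e e $  — match a
step 6: stack=$ R  input=e e $  — expand R → e S
step 7: stack=$ S e  input=e e $  — match e
step 8: stack=$ S  input=e $  — error: M[S, e] is empty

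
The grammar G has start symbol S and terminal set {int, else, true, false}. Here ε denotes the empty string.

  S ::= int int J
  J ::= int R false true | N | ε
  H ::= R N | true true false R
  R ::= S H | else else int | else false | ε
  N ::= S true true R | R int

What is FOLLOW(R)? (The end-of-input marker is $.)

{$, else, false, int, true}

FIRST(S) = {int}
FIRST(R) = {ε, else, int}  (via S H)
FIRST(N) = {else, int}  (via S true true R, R int)
FIRST(J) = {ε, else, int}  (via N)
FIRST(H) = {else, int, true}  (via R N)
FOLLOW(S) includes $ since S is the start symbol.
FOLLOW(S): in R::=S H, S is followed by H with FIRST {else, int, true}; in N::=S true true R, S is followed by true true R with FIRST {true}. Thus FOLLOW(S) = {$, else, int, true}.
FOLLOW(J): in S::=int int J, the suffix after J is empty, so FOLLOW(J) ⊇ FOLLOW(S) = {$, else, int, true}. Thus FOLLOW(J) = {$, else, int, true}.
FOLLOW(H): in R::=S H, the suffix after H is empty, so FOLLOW(H) ⊇ FOLLOW(R) = {$, else, false, int, true}. Thus FOLLOW(H) = {$, else, false, int, true}.
FOLLOW(N): in J::=N, the suffix after N is empty, so FOLLOW(N) ⊇ FOLLOW(J) = {$, else, int, true}; in H::=R N, the suffix after N is empty, so FOLLOW(N) ⊇ FOLLOW(H) = {$, else, false, int, true}. Thus FOLLOW(N) = {$, else, false, int, true}.
FOLLOW(R): in J::=int R false true, R is followed by false true with FIRST {false}; in H::=R N, R is followed by N with FIRST {else, int}; in H::=true true false R, the suffix after R is empty, so FOLLOW(R) ⊇ FOLLOW(H) = {$, else, false, int, true}; in N::=S true true R, the suffix after R is empty, so FOLLOW(R) ⊇ FOLLOW(N) = {$, else, false, int, true}; in N::=R int, R is followed by int with FIRST {int}. Thus FOLLOW(R) = {$, else, false, int, true}.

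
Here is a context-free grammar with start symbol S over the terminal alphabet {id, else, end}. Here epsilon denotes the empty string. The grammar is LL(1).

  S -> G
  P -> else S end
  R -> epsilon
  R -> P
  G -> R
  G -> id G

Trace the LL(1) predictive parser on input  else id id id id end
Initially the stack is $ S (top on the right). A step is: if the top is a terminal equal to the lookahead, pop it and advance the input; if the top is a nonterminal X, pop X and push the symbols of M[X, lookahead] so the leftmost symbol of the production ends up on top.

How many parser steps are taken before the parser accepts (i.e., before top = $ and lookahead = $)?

      Stack         Input                   Action
   1  $ S           else id id id id end $  expand S -> G
   2  $ G           else id id id id end $  expand G -> R
   3  $ R           else id id id id end $  expand R -> P
   4  $ P           else id id id id end $  expand P -> else S end
   5  $ end S else  else id id id id end $  match else
   6  $ end S       id id id id end $       expand S -> G
   7  $ end G       id id id id end $       expand G -> id G
   8  $ end G id    id id id id end $       match id
   9  $ end G       id id id end $          expand G -> id G
  10  $ end G id    id id id end $          match id
  11  $ end G       id id end $             expand G -> id G
  12  $ end G id    id id end $             match id
  13  $ end G       id end $                expand G -> id G
  14  $ end G id    id end $                match id
  15  $ end G       end $                   expand G -> R
  16  $ end R       end $                   expand R -> epsilon
  17  $ end         end $                   match end
Accept reached after 17 steps.

17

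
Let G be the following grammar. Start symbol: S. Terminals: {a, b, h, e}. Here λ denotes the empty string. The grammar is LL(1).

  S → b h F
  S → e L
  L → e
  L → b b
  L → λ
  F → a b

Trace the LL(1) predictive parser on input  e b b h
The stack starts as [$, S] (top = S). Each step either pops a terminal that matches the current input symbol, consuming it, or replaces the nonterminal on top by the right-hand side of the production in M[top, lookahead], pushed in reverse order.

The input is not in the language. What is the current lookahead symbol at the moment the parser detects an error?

h

     Stack  Input      Action
  1  $ S    e b b h $  expand S → e L
  2  $ L e  e b b h $  match e
  3  $ L    b b h $    expand L → b b
  4  $ b b  b b h $    match b
  5  $ b    b h $      match b
  6  $      h $        error: stack empty but input remains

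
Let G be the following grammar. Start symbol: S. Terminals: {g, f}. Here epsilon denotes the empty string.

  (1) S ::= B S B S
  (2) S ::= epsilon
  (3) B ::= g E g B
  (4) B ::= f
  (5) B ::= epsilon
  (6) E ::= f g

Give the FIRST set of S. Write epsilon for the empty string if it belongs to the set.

{epsilon, f, g}

FIRST(B) = {epsilon, f, g}
FIRST(E) = {f}
FIRST(S) = {epsilon, f, g}  (via B S B S)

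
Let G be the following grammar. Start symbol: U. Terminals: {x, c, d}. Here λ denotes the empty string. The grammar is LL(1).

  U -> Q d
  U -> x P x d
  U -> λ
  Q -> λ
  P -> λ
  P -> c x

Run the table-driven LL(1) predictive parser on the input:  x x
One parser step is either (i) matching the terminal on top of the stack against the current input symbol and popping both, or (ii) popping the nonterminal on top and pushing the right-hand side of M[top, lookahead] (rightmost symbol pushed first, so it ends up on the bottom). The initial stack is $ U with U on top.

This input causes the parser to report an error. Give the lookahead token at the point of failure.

step 1: stack=$ U  input=x x $  — expand U -> x P x d
step 2: stack=$ d x P x  input=x x $  — match x
step 3: stack=$ d x P  input=x $  — expand P -> λ
step 4: stack=$ d x  input=x $  — match x
step 5: stack=$ d  input=$  — error: top is terminal d but lookahead is $

$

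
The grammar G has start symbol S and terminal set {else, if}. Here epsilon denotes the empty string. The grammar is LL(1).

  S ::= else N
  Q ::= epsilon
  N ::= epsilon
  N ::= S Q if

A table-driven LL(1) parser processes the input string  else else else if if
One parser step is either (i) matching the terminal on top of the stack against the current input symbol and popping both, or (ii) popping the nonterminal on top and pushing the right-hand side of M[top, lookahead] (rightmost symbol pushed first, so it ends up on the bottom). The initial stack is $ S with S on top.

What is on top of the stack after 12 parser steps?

if

step 1: stack=$ S  input=else else else if if $  — expand S ::= else N
step 2: stack=$ N else  input=else else else if if $  — match else
step 3: stack=$ N  input=else else if if $  — expand N ::= S Q if
step 4: stack=$ if Q S  input=else else if if $  — expand S ::= else N
step 5: stack=$ if Q N else  input=else else if if $  — match else
step 6: stack=$ if Q N  input=else if if $  — expand N ::= S Q if
step 7: stack=$ if Q if Q S  input=else if if $  — expand S ::= else N
step 8: stack=$ if Q if Q N else  input=else if if $  — match else
step 9: stack=$ if Q if Q N  input=if if $  — expand N ::= epsilon
step 10: stack=$ if Q if Q  input=if if $  — expand Q ::= epsilon
step 11: stack=$ if Q if  input=if if $  — match if
step 12: stack=$ if Q  input=if $  — expand Q ::= epsilon
Stack after step 12: $ if (top = if).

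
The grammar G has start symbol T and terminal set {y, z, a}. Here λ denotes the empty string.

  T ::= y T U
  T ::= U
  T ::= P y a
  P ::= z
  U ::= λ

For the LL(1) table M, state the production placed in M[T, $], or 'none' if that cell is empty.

T ::= U

FIRST(P): from P::=z we get {z}. So FIRST(P) = {z}.
FIRST(U): from U::=λ we get {λ}. So FIRST(U) = {λ}.
FIRST(T): from T::=y T U we get {y}; from T::=U we get {λ}; from T::=P y a we get {z}. So FIRST(T) = {λ, y, z}.
FOLLOW(T) includes $ since T is the start symbol.
FOLLOW(T): in T::=y T U, T is followed by U with FIRST {λ}; in T::=y T U, the suffix after T is nullable (adds nothing new). Thus FOLLOW(T) = {$}.
For T ::= y T U: FIRST(y T U) = {y}, so it goes in M[T, t] for t ∈ {y}.
For T ::= U: FIRST(U) = {λ}, so it goes in M[T, t] for t ∈ {}; since λ ∈ FIRST, also for every t ∈ FOLLOW(T) = {$}.
For T ::= P y a: FIRST(P y a) = {z}, so it goes in M[T, t] for t ∈ {z}.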